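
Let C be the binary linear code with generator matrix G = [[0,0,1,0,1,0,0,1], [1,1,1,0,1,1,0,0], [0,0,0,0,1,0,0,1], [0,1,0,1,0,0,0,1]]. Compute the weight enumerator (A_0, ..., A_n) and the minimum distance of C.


Weight distribution: A_0 = 1, A_1 = 1, A_2 = 1, A_3 = 4, A_4 = 5, A_5 = 3, A_6 = 1. Minimum distance d = 1.

Enumerate all 2^4 = 16 messages m ∈ F_2^4.
For each, compute codeword c = mG in F_2^8, then tally its weight.
  m = 0000 → c = 00000000, weight = 0.
  m = 1000 → c = 00101001, weight = 3.
  m = 0100 → c = 11101100, weight = 5.
  m = 1100 → c = 11000101, weight = 4.
  m = 0010 → c = 00001001, weight = 2.
  m = 1010 → c = 00100000, weight = 1.
  m = 0110 → c = 11100101, weight = 5.
  m = 1110 → c = 11001100, weight = 4.
  m = 0001 → c = 01010001, weight = 3.
  m = 1001 → c = 01111000, weight = 4.
  m = 0101 → c = 10111101, weight = 6.
  m = 1101 → c = 10010100, weight = 3.
  m = 0011 → c = 01011000, weight = 3.
  m = 1011 → c = 01110001, weight = 4.
  m = 0111 → c = 10110100, weight = 4.
  m = 1111 → c = 10011101, weight = 5.
Tally weights:
  weight 0: 1 codewords.
  weight 1: 1 codewords.
  weight 2: 1 codewords.
  weight 3: 4 codewords.
  weight 4: 5 codewords.
  weight 5: 3 codewords.
  weight 6: 1 codewords.
Minimum distance d = smallest w > 0 with A_w > 0 = 1.
Sanity: Σ A_w = 16 = 2^4 = 16 ✓.


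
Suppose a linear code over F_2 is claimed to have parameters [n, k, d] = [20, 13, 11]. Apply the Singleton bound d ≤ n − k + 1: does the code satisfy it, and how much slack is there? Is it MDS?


Singleton RHS = n − k + 1 = 8, slack = -3, bound violated (no such code; not MDS).

Singleton bound: d ≤ n − k + 1.
Here n = 20, k = 13, so n − k + 1 = 8.
Given d = 11, check d ≤ 8: NO.
Slack = (n − k + 1) − d = -3.
The slack is negative: d = 11 exceeds n − k + 1 = 8 by 3, so the Singleton bound is violated and no linear [20, 13, 11]_2 code can exist. In particular it is not MDS (MDS requires d = n − k + 1 exactly).
Description: the claimed parameters are [20, 13, 11]_2; such a code would be impossible (violates the Singleton bound).


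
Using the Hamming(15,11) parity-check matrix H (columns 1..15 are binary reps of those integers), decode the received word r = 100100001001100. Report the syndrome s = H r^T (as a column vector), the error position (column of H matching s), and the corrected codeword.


s = (1, 1, 0, 1)^T, error position = 13, corrected codeword c = 100100001001000

Compute s = H r^T mod 2 one row at a time:
  s_1 = 0 + 1 + 0 + 0 + 1 + 1 + 0 + 0 = 3 ≡ 1 (mod 2).
  s_2 = 1 + 0 + 0 + 0 + 1 + 1 + 0 + 0 = 3 ≡ 1 (mod 2).
  s_3 = 0 + 0 + 0 + 0 + 0 + 0 + 0 + 0 = 0 ≡ 0 (mod 2).
  s_4 = 1 + 0 + 0 + 0 + 1 + 0 + 1 + 0 = 3 ≡ 1 (mod 2).
s = (1, 1, 0, 1)^T — this equals column 13 of H (binary 1101), so error is at position 13.
Correct: flip bit 13 of r = 100100001001100 to get c = 100100001001000.


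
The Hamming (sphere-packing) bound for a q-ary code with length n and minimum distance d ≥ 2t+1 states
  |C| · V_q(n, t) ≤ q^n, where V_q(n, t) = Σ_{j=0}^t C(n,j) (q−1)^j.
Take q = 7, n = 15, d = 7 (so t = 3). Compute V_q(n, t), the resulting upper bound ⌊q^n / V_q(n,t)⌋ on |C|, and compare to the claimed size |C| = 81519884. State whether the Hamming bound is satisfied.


V_q(n, t) = 102151, q^n = 4747561509943, Hamming bound = 46475918, |C| = 81519884 > bound (violated).

Step 1: Compute V_q(n, t) = Σ_{j=0}^3 C(n, j) (q−1)^j.
  j = 0: C(15,0)·(6)^0 = 1·1 = 1.
  j = 1: C(15,1)·(6)^1 = 15·6 = 90.
  j = 2: C(15,2)·(6)^2 = 105·36 = 3780.
  j = 3: C(15,3)·(6)^3 = 455·216 = 98280.
  V_q(n, t) = 1 + 90 + 3780 + 98280 = 102151.
Step 2: q^n = 7^15 = 4747561509943.
Step 3: Hamming bound ⌊q^n / V_q(n,t)⌋ = ⌊4747561509943/102151⌋ = 46475918.
Step 4: Compare |C| = 81519884 to 46475918: violated.
The claimed |C| lies above the Hamming bound, so no 7-ary code of length 15 with d ≥ 7 can have 81519884 codewords.


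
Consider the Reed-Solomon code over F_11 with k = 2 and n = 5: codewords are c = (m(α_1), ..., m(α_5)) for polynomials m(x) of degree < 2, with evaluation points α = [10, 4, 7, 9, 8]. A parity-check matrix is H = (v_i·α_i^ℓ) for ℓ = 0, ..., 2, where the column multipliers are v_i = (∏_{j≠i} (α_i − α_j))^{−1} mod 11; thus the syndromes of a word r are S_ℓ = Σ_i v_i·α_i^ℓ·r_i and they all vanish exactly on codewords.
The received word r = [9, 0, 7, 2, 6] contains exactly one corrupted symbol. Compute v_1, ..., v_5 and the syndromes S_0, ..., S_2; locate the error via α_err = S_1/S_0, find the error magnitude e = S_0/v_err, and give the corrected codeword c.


S = (2, 3, 10), error at position 3, error magnitude e = 8, c = [9, 0, 10, 2, 6].

Step 1: column multipliers v_i = (∏_{j≠i}(α_i − α_j))^{−1} mod 11.
  i = 1 (α = 10): (10−4)(10−7)(10−9)(10−8) = 6·3·1·2 = 36 ≡ 3, so v_1 = 3^{−1} = 4 (mod 11).
  i = 2 (α = 4): (4−10)(4−7)(4−9)(4−8) = (−6)·(−3)·(−5)·(−4) = 360 ≡ 8, so v_2 = 8^{−1} = 7 (mod 11).
  i = 3 (α = 7): (7−10)(7−4)(7−9)(7−8) = (−3)·3·(−2)·(−1) = −18 ≡ 4, so v_3 = 4^{−1} = 3 (mod 11).
  i = 4 (α = 9): (9−10)(9−4)(9−7)(9−8) = (−1)·5·2·1 = −10 ≡ 1, so v_4 = 1^{−1} = 1 (mod 11).
  i = 5 (α = 8): (8−10)(8−4)(8−7)(8−9) = (−2)·4·1·(−1) = 8 ≡ 8, so v_5 = 8^{−1} = 7 (mod 11).
  v = [4, 7, 3, 1, 7].
Step 2: syndromes of r = [9, 0, 7, 2, 6] (all sums mod 11).
  S_0 = Σ v_i r_i = 4·9 + 7·0 + 3·7 + 1·2 + 7·6 = 101 ≡ 2.
  S_1 = Σ v_i α_i r_i = 4·10·9 + 7·4·0 + 3·7·7 + 1·9·2 + 7·8·6 = 861 ≡ 3.
  α_i^2 mod 11 = [1, 5, 5, 4, 9].
  S_2 = Σ v_i α_i^2 r_i = 4·1·9 + 7·5·0 + 3·5·7 + 1·4·2 + 7·9·6 = 527 ≡ 10.
  S = (2, 3, 10) ≠ 0, so r is not a codeword (an error is present).
Step 3: locate the error. For a single error e at position i, S_ℓ = v_i·e·α_i^ℓ, so α_err = S_1/S_0.
  S_0^{−1} = 2^{−1} = 6 (mod 11), so α_err = 3·6 = 18 ≡ 7 = α_3. Error position i = 3.
  Consistency check: S_2/S_1 = 10·4 = 40 ≡ 7 = α_err ✓ (single-error assumption holds).
Step 4: error magnitude e = S_0/v_3 = S_0·∏_{j≠3}(α_3 − α_j) = 2·4 = 8 ≡ 8 (mod 11).
Step 5: correct position 3: c_3 = r_3 − e = 7 − 8 ≡ 10 (mod 11). Hence c = [9, 0, 10, 2, 6].
  Check: interpolating c through the α_i gives m(x) = 5 + 7·x (degree < 2) with m(α_i) = c_i for every i, so c is indeed a codeword.


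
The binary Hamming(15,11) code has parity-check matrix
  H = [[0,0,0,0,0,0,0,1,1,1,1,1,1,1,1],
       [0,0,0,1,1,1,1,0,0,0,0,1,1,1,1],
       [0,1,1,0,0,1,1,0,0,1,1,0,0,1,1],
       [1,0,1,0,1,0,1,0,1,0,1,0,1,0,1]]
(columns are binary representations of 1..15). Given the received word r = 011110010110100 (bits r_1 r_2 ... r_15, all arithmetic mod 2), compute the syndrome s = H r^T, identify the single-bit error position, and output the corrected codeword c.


s = (0, 1, 0, 0)^T, error position = 4, corrected codeword c = 011010010110100

Compute s = H r^T mod 2 one row at a time:
  s_1 = 1 + 0 + 1 + 1 + 0 + 1 + 0 + 0 = 4 ≡ 0 (mod 2).
  s_2 = 1 + 1 + 0 + 0 + 0 + 1 + 0 + 0 = 3 ≡ 1 (mod 2).
  s_3 = 1 + 1 + 0 + 0 + 1 + 1 + 0 + 0 = 4 ≡ 0 (mod 2).
  s_4 = 0 + 1 + 1 + 0 + 0 + 1 + 1 + 0 = 4 ≡ 0 (mod 2).
s = (0, 1, 0, 0)^T — this equals column 4 of H (binary 0100), so error is at position 4.
Correct: flip bit 4 of r = 011110010110100 to get c = 011010010110100.


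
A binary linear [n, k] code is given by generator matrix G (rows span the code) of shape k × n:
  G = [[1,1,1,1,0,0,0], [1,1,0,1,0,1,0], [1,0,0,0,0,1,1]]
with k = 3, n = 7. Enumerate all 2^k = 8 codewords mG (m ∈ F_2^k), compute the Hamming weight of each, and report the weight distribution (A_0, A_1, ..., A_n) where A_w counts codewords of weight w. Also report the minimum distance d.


Weight distribution: A_0 = 1, A_2 = 1, A_3 = 3, A_4 = 2, A_5 = 1. Minimum distance d = 2.

Enumerate all 2^3 = 8 messages m ∈ F_2^3.
For each, compute codeword c = mG in F_2^7, then tally its weight.
  m = 000 → c = 0000000, weight = 0.
  m = 100 → c = 1111000, weight = 4.
  m = 010 → c = 1101010, weight = 4.
  m = 110 → c = 0010010, weight = 2.
  m = 001 → c = 1000011, weight = 3.
  m = 101 → c = 0111011, weight = 5.
  m = 011 → c = 0101001, weight = 3.
  m = 111 → c = 1010001, weight = 3.
Tally weights:
  weight 0: 1 codewords.
  weight 2: 1 codewords.
  weight 3: 3 codewords.
  weight 4: 2 codewords.
  weight 5: 1 codewords.
Minimum distance d = smallest w > 0 with A_w > 0 = 2.
Sanity: Σ A_w = 8 = 2^3 = 8 ✓.


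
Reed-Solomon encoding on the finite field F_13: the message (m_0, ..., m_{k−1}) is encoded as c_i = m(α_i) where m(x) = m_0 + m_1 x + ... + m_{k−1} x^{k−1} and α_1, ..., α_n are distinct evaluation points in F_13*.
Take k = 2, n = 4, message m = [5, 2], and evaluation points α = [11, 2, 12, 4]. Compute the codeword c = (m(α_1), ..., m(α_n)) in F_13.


c = [1, 9, 3, 0]

Message polynomial: m(x) = 5 + 2·x (mod 13).
For each evaluation point α_i, compute m(α_i) mod 13:
  α_1 = 11: Horner steps 2 → 1, so m(11) = 1.
  α_2 = 2: Horner steps 2 → 9, so m(2) = 9.
  α_3 = 12: Horner steps 2 → 3, so m(12) = 3.
  α_4 = 4: Horner steps 2 → 0, so m(4) = 0.
Codeword c = [1, 9, 3, 0] ∈ F_13^4.


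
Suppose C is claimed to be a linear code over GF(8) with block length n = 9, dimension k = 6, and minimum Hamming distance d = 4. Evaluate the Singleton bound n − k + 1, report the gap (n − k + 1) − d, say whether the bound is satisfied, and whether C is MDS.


Singleton RHS = n − k + 1 = 4, slack = 0, bound satisfied, MDS.

Singleton bound: d ≤ n − k + 1.
Here n = 9, k = 6, so n − k + 1 = 4.
Given d = 4, check d ≤ 4: YES.
Slack = (n − k + 1) − d = 0.
The code is MDS (slack = 0).
Description: the claimed parameters are [9, 6, 4]_8; such a code would be MDS (meets Singleton bound).


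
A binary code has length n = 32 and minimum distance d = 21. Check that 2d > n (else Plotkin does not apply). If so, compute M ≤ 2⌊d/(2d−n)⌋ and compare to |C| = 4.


Plotkin bound M ≤ 4; given |C| = 4 ≤ bound (satisfied).

Check applicability: 2d = 42, n = 32.
2d − n = 10 > 0, so Plotkin applies.
Compute d/(2d−n) = 21/10 ≈ 2.1000.
⌊d/(2d−n)⌋ = 2.
Plotkin bound: M ≤ 2·2 = 4.
Given |C| = 4, check: satisfied.
This |C| is at the Plotkin bound.


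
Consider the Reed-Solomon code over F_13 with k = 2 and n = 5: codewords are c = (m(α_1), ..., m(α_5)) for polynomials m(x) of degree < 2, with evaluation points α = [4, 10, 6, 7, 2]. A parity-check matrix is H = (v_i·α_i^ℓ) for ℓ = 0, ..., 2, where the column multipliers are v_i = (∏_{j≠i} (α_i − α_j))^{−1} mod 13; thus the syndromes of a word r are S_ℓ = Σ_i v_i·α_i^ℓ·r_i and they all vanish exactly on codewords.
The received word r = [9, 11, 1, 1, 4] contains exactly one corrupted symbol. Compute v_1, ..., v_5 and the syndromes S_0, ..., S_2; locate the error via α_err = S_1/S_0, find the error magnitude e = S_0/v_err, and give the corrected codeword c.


S = (8, 4, 2), error at position 4, error magnitude e = 4, c = [9, 11, 1, 10, 4].

Step 1: column multipliers v_i = (∏_{j≠i}(α_i − α_j))^{−1} mod 13.
  i = 1 (α = 4): (4−10)(4−6)(4−7)(4−2) = (−6)·(−2)·(−3)·2 = −72 ≡ 6, so v_1 = 6^{−1} = 11 (mod 13).
  i = 2 (α = 10): (10−4)(10−6)(10−7)(10−2) = 6·4·3·8 = 576 ≡ 4, so v_2 = 4^{−1} = 10 (mod 13).
  i = 3 (α = 6): (6−4)(6−10)(6−7)(6−2) = 2·(−4)·(−1)·4 = 32 ≡ 6, so v_3 = 6^{−1} = 11 (mod 13).
  i = 4 (α = 7): (7−4)(7−10)(7−6)(7−2) = 3·(−3)·1·5 = −45 ≡ 7, so v_4 = 7^{−1} = 2 (mod 13).
  i = 5 (α = 2): (2−4)(2−10)(2−6)(2−7) = (−2)·(−8)·(−4)·(−5) = 320 ≡ 8, so v_5 = 8^{−1} = 5 (mod 13).
  v = [11, 10, 11, 2, 5].
Step 2: syndromes of r = [9, 11, 1, 1, 4] (all sums mod 13).
  S_0 = Σ v_i r_i = 11·9 + 10·11 + 11·1 + 2·1 + 5·4 = 242 ≡ 8.
  S_1 = Σ v_i α_i r_i = 11·4·9 + 10·10·11 + 11·6·1 + 2·7·1 + 5·2·4 = 1616 ≡ 4.
  α_i^2 mod 13 = [3, 9, 10, 10, 4].
  S_2 = Σ v_i α_i^2 r_i = 11·3·9 + 10·9·11 + 11·10·1 + 2·10·1 + 5·4·4 = 1497 ≡ 2.
  S = (8, 4, 2) ≠ 0, so r is not a codeword (an error is present).
Step 3: locate the error. For a single error e at position i, S_ℓ = v_i·e·α_i^ℓ, so α_err = S_1/S_0.
  S_0^{−1} = 8^{−1} = 5 (mod 13), so α_err = 4·5 = 20 ≡ 7 = α_4. Error position i = 4.
  Consistency check: S_2/S_1 = 2·10 = 20 ≡ 7 = α_err ✓ (single-error assumption holds).
Step 4: error magnitude e = S_0/v_4 = S_0·∏_{j≠4}(α_4 − α_j) = 8·7 = 56 ≡ 4 (mod 13).
Step 5: correct position 4: c_4 = r_4 − e = 1 − 4 ≡ 10 (mod 13). Hence c = [9, 11, 1, 10, 4].
  Check: interpolating c through the α_i gives m(x) = 12 + 9·x (degree < 2) with m(α_i) = c_i for every i, so c is indeed a codeword.


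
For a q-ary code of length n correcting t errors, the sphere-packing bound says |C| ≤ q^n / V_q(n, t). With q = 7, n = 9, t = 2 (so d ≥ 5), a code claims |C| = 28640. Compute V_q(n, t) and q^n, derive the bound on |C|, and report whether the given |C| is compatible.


V_q(n, t) = 1351, q^n = 40353607, Hamming bound = 29869, |C| = 28640 ≤ bound (satisfied).

Step 1: Compute V_q(n, t) = Σ_{j=0}^2 C(n, j) (q−1)^j.
  j = 0: C(9,0)·(6)^0 = 1·1 = 1.
  j = 1: C(9,1)·(6)^1 = 9·6 = 54.
  j = 2: C(9,2)·(6)^2 = 36·36 = 1296.
  V_q(n, t) = 1 + 54 + 1296 = 1351.
Step 2: q^n = 7^9 = 40353607.
Step 3: Hamming bound ⌊q^n / V_q(n,t)⌋ = ⌊40353607/1351⌋ = 29869.
Step 4: Compare |C| = 28640 to 29869: satisfied.
The claimed |C| lies below the Hamming bound.


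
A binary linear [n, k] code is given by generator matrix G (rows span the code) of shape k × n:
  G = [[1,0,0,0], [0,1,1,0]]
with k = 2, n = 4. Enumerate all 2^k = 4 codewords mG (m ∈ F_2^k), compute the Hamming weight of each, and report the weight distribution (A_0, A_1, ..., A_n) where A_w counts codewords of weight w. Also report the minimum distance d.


Weight distribution: A_0 = 1, A_1 = 1, A_2 = 1, A_3 = 1. Minimum distance d = 1.

Enumerate all 2^2 = 4 messages m ∈ F_2^2.
For each, compute codeword c = mG in F_2^4, then tally its weight.
  m = 00 → c = 0000, weight = 0.
  m = 10 → c = 1000, weight = 1.
  m = 01 → c = 0110, weight = 2.
  m = 11 → c = 1110, weight = 3.
Tally weights:
  weight 0: 1 codewords.
  weight 1: 1 codewords.
  weight 2: 1 codewords.
  weight 3: 1 codewords.
Minimum distance d = smallest w > 0 with A_w > 0 = 1.
Sanity: Σ A_w = 4 = 2^2 = 4 ✓.


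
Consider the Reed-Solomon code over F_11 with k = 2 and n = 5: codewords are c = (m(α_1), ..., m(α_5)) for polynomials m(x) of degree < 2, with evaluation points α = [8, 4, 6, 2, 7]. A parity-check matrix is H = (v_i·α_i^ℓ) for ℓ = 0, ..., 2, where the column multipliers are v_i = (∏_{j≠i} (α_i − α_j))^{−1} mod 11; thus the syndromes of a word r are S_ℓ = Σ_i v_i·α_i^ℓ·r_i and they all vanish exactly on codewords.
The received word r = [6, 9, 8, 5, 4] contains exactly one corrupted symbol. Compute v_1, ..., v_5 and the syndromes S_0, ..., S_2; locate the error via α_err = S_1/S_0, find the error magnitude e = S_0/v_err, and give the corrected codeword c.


S = (10, 5, 8), error at position 3, error magnitude e = 6, c = [6, 9, 2, 5, 4].

Step 1: column multipliers v_i = (∏_{j≠i}(α_i − α_j))^{−1} mod 11.
  i = 1 (α = 8): (8−4)(8−6)(8−2)(8−7) = 4·2·6·1 = 48 ≡ 4, so v_1 = 4^{−1} = 3 (mod 11).
  i = 2 (α = 4): (4−8)(4−6)(4−2)(4−7) = (−4)·(−2)·2·(−3) = −48 ≡ 7, so v_2 = 7^{−1} = 8 (mod 11).
  i = 3 (α = 6): (6−8)(6−4)(6−2)(6−7) = (−2)·2·4·(−1) = 16 ≡ 5, so v_3 = 5^{−1} = 9 (mod 11).
  i = 4 (α = 2): (2−8)(2−4)(2−6)(2−7) = (−6)·(−2)·(−4)·(−5) = 240 ≡ 9, so v_4 = 9^{−1} = 5 (mod 11).
  i = 5 (α = 7): (7−8)(7−4)(7−6)(7−2) = (−1)·3·1·5 = −15 ≡ 7, so v_5 = 7^{−1} = 8 (mod 11).
  v = [3, 8, 9, 5, 8].
Step 2: syndromes of r = [6, 9, 8, 5, 4] (all sums mod 11).
  S_0 = Σ v_i r_i = 3·6 + 8·9 + 9·8 + 5·5 + 8·4 = 219 ≡ 10.
  S_1 = Σ v_i α_i r_i = 3·8·6 + 8·4·9 + 9·6·8 + 5·2·5 + 8·7·4 = 1138 ≡ 5.
  α_i^2 mod 11 = [9, 5, 3, 4, 5].
  S_2 = Σ v_i α_i^2 r_i = 3·9·6 + 8·5·9 + 9·3·8 + 5·4·5 + 8·5·4 = 998 ≡ 8.
  S = (10, 5, 8) ≠ 0, so r is not a codeword (an error is present).
Step 3: locate the error. For a single error e at position i, S_ℓ = v_i·e·α_i^ℓ, so α_err = S_1/S_0.
  S_0^{−1} = 10^{−1} = 10 (mod 11), so α_err = 5·10 = 50 ≡ 6 = α_3. Error position i = 3.
  Consistency check: S_2/S_1 = 8·9 = 72 ≡ 6 = α_err ✓ (single-error assumption holds).
Step 4: error magnitude e = S_0/v_3 = S_0·∏_{j≠3}(α_3 − α_j) = 10·5 = 50 ≡ 6 (mod 11).
Step 5: correct position 3: c_3 = r_3 − e = 8 − 6 ≡ 2 (mod 11). Hence c = [6, 9, 2, 5, 4].
  Check: interpolating c through the α_i gives m(x) = 1 + 2·x (degree < 2) with m(α_i) = c_i for every i, so c is indeed a codeword.


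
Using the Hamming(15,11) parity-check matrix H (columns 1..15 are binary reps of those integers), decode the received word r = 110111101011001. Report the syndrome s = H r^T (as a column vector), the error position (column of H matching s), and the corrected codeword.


s = (0, 0, 1, 0)^T, error position = 2, corrected codeword c = 100111101011001

Compute s = H r^T mod 2 one row at a time:
  s_1 = 0 + 1 + 0 + 1 + 1 + 0 + 0 + 1 = 4 ≡ 0 (mod 2).
  s_2 = 1 + 1 + 1 + 1 + 1 + 0 + 0 + 1 = 6 ≡ 0 (mod 2).
  s_3 = 1 + 0 + 1 + 1 + 0 + 1 + 0 + 1 = 5 ≡ 1 (mod 2).
  s_4 = 1 + 0 + 1 + 1 + 1 + 1 + 0 + 1 = 6 ≡ 0 (mod 2).
s = (0, 0, 1, 0)^T — this equals column 2 of H (binary 0010), so error is at position 2.
Correct: flip bit 2 of r = 110111101011001 to get c = 100111101011001.


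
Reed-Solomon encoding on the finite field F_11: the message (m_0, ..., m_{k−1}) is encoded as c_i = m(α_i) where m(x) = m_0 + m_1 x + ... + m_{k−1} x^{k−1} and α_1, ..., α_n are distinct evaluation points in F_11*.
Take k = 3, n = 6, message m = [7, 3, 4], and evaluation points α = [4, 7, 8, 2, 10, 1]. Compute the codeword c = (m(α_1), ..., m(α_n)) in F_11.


c = [6, 4, 1, 7, 8, 3]

Message polynomial: m(x) = 7 + 3·x + 4·x^2 (mod 11).
For each evaluation point α_i, compute m(α_i) mod 11:
  α_1 = 4: Horner steps 4 → 8 → 6, so m(4) = 6.
  α_2 = 7: Horner steps 4 → 9 → 4, so m(7) = 4.
  α_3 = 8: Horner steps 4 → 2 → 1, so m(8) = 1.
  α_4 = 2: Horner steps 4 → 0 → 7, so m(2) = 7.
  α_5 = 10: Horner steps 4 → 10 → 8, so m(10) = 8.
  α_6 = 1: Horner steps 4 → 7 → 3, so m(1) = 3.
Codeword c = [6, 4, 1, 7, 8, 3] ∈ F_11^6.


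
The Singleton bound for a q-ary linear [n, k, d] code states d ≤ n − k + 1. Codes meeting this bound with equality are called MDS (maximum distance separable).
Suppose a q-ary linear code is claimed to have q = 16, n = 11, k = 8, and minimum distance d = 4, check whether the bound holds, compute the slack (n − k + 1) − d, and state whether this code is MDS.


Singleton RHS = n − k + 1 = 4, slack = 0, bound satisfied, MDS.

Singleton bound: d ≤ n − k + 1.
Here n = 11, k = 8, so n − k + 1 = 4.
Given d = 4, check d ≤ 4: YES.
Slack = (n − k + 1) − d = 0.
The code is MDS (slack = 0).
Description: the claimed parameters are [11, 8, 4]_16; such a code would be MDS (meets Singleton bound).


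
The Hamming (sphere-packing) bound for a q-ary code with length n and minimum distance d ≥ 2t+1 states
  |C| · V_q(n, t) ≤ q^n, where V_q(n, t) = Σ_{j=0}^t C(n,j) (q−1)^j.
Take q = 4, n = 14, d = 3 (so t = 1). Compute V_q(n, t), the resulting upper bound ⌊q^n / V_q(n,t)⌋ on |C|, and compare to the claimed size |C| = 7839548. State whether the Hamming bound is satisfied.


V_q(n, t) = 43, q^n = 268435456, Hamming bound = 6242685, |C| = 7839548 > bound (violated).

Step 1: Compute V_q(n, t) = Σ_{j=0}^1 C(n, j) (q−1)^j.
  j = 0: C(14,0)·(3)^0 = 1·1 = 1.
  j = 1: C(14,1)·(3)^1 = 14·3 = 42.
  V_q(n, t) = 1 + 42 = 43.
Step 2: q^n = 4^14 = 268435456.
Step 3: Hamming bound ⌊q^n / V_q(n,t)⌋ = ⌊268435456/43⌋ = 6242685.
Step 4: Compare |C| = 7839548 to 6242685: violated.
The claimed |C| lies above the Hamming bound, so no 4-ary code of length 14 with d ≥ 3 can have 7839548 codewords.


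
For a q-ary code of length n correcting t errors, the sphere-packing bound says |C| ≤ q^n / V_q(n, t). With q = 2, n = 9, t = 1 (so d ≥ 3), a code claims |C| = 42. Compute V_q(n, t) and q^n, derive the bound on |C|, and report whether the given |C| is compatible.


V_q(n, t) = 10, q^n = 512, Hamming bound = 51, |C| = 42 ≤ bound (satisfied).

Step 1: Compute V_q(n, t) = Σ_{j=0}^1 C(n, j) (q−1)^j.
  j = 0: C(9,0)·(1)^0 = 1·1 = 1.
  j = 1: C(9,1)·(1)^1 = 9·1 = 9.
  V_q(n, t) = 1 + 9 = 10.
Step 2: q^n = 2^9 = 512.
Step 3: Hamming bound ⌊q^n / V_q(n,t)⌋ = ⌊512/10⌋ = 51.
Step 4: Compare |C| = 42 to 51: satisfied.
The claimed |C| lies below the Hamming bound.


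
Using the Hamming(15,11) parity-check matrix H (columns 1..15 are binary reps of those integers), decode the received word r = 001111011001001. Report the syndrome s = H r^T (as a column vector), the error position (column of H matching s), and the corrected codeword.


s = (0, 1, 1, 0)^T, error position = 6, corrected codeword c = 001110011001001

Compute s = H r^T mod 2 one row at a time:
  s_1 = 1 + 1 + 0 + 0 + 1 + 0 + 0 + 1 = 4 ≡ 0 (mod 2).
  s_2 = 1 + 1 + 1 + 0 + 1 + 0 + 0 + 1 = 5 ≡ 1 (mod 2).
  s_3 = 0 + 1 + 1 + 0 + 0 + 0 + 0 + 1 = 3 ≡ 1 (mod 2).
  s_4 = 0 + 1 + 1 + 0 + 1 + 0 + 0 + 1 = 4 ≡ 0 (mod 2).
s = (0, 1, 1, 0)^T — this equals column 6 of H (binary 0110), so error is at position 6.
Correct: flip bit 6 of r = 001111011001001 to get c = 001110011001001.


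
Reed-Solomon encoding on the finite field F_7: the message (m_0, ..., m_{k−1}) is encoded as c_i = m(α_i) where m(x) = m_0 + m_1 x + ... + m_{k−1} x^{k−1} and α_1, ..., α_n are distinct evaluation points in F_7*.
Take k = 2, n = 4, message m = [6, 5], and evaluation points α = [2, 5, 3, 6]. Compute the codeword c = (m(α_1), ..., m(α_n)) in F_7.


c = [2, 3, 0, 1]

Message polynomial: m(x) = 6 + 5·x (mod 7).
For each evaluation point α_i, compute m(α_i) mod 7:
  α_1 = 2: Horner steps 5 → 2, so m(2) = 2.
  α_2 = 5: Horner steps 5 → 3, so m(5) = 3.
  α_3 = 3: Horner steps 5 → 0, so m(3) = 0.
  α_4 = 6: Horner steps 5 → 1, so m(6) = 1.
Codeword c = [2, 3, 0, 1] ∈ F_7^4.


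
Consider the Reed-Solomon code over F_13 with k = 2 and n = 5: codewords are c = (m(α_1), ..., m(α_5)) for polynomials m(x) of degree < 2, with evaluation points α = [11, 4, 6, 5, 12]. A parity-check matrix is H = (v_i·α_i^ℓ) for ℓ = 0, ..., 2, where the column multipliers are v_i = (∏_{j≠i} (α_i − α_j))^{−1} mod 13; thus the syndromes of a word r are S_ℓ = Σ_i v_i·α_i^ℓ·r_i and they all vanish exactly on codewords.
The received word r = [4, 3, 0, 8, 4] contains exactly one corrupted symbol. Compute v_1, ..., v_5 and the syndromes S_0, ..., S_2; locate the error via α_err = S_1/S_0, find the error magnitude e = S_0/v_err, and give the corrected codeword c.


S = (4, 5, 3), error at position 1, error magnitude e = 5, c = [12, 3, 0, 8, 4].

Step 1: column multipliers v_i = (∏_{j≠i}(α_i − α_j))^{−1} mod 13.
  i = 1 (α = 11): (11−4)(11−6)(11−5)(11−12) = 7·5·6·(−1) = −210 ≡ 11, so v_1 = 11^{−1} = 6 (mod 13).
  i = 2 (α = 4): (4−11)(4−6)(4−5)(4−12) = (−7)·(−2)·(−1)·(−8) = 112 ≡ 8, so v_2 = 8^{−1} = 5 (mod 13).
  i = 3 (α = 6): (6−11)(6−4)(6−5)(6−12) = (−5)·2·1·(−6) = 60 ≡ 8, so v_3 = 8^{−1} = 5 (mod 13).
  i = 4 (α = 5): (5−11)(5−4)(5−6)(5−12) = (−6)·1·(−1)·(−7) = −42 ≡ 10, so v_4 = 10^{−1} = 4 (mod 13).
  i = 5 (α = 12): (12−11)(12−4)(12−6)(12−5) = 1·8·6·7 = 336 ≡ 11, so v_5 = 11^{−1} = 6 (mod 13).
  v = [6, 5, 5, 4, 6].
Step 2: syndromes of r = [4, 3, 0, 8, 4] (all sums mod 13).
  S_0 = Σ v_i r_i = 6·4 + 5·3 + 5·0 + 4·8 + 6·4 = 95 ≡ 4.
  S_1 = Σ v_i α_i r_i = 6·11·4 + 5·4·3 + 5·6·0 + 4·5·8 + 6·12·4 = 772 ≡ 5.
  α_i^2 mod 13 = [4, 3, 10, 12, 1].
  S_2 = Σ v_i α_i^2 r_i = 6·4·4 + 5·3·3 + 5·10·0 + 4·12·8 + 6·1·4 = 549 ≡ 3.
  S = (4, 5, 3) ≠ 0, so r is not a codeword (an error is present).
Step 3: locate the error. For a single error e at position i, S_ℓ = v_i·e·α_i^ℓ, so α_err = S_1/S_0.
  S_0^{−1} = 4^{−1} = 10 (mod 13), so α_err = 5·10 = 50 ≡ 11 = α_1. Error position i = 1.
  Consistency check: S_2/S_1 = 3·8 = 24 ≡ 11 = α_err ✓ (single-error assumption holds).
Step 4: error magnitude e = S_0/v_1 = S_0·∏_{j≠1}(α_1 − α_j) = 4·11 = 44 ≡ 5 (mod 13).
Step 5: correct position 1: c_1 = r_1 − e = 4 − 5 ≡ 12 (mod 13). Hence c = [12, 3, 0, 8, 4].
  Check: interpolating c through the α_i gives m(x) = 9 + 5·x (degree < 2) with m(α_i) = c_i for every i, so c is indeed a codeword.


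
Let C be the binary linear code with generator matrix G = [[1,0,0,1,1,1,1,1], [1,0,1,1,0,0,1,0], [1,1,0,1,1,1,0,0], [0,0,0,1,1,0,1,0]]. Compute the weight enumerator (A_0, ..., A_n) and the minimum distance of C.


Weight distribution: A_0 = 1, A_3 = 4, A_4 = 5, A_5 = 4, A_6 = 2. Minimum distance d = 3.

Enumerate all 2^4 = 16 messages m ∈ F_2^4.
For each, compute codeword c = mG in F_2^8, then tally its weight.
  m = 0000 → c = 00000000, weight = 0.
  m = 1000 → c = 10011111, weight = 6.
  m = 0100 → c = 10110010, weight = 4.
  m = 1100 → c = 00101101, weight = 4.
  m = 0010 → c = 11011100, weight = 5.
  m = 1010 → c = 01000011, weight = 3.
  m = 0110 → c = 01101110, weight = 5.
  m = 1110 → c = 11110001, weight = 5.
  m = 0001 → c = 00011010, weight = 3.
  m = 1001 → c = 10000101, weight = 3.
  m = 0101 → c = 10101000, weight = 3.
  m = 1101 → c = 00110111, weight = 5.
  m = 0011 → c = 11000110, weight = 4.
  m = 1011 → c = 01011001, weight = 4.
  m = 0111 → c = 01110100, weight = 4.
  m = 1111 → c = 11101011, weight = 6.
Tally weights:
  weight 0: 1 codewords.
  weight 3: 4 codewords.
  weight 4: 5 codewords.
  weight 5: 4 codewords.
  weight 6: 2 codewords.
Minimum distance d = smallest w > 0 with A_w > 0 = 3.
Sanity: Σ A_w = 16 = 2^4 = 16 ✓.


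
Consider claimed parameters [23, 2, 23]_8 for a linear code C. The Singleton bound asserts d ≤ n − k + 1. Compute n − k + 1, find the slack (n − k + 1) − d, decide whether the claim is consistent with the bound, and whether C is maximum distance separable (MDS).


Singleton RHS = n − k + 1 = 22, slack = -1, bound violated (no such code; not MDS).

Singleton bound: d ≤ n − k + 1.
Here n = 23, k = 2, so n − k + 1 = 22.
Given d = 23, check d ≤ 22: NO.
Slack = (n − k + 1) − d = -1.
The slack is negative: d = 23 exceeds n − k + 1 = 22 by 1, so the Singleton bound is violated and no linear [23, 2, 23]_8 code can exist. In particular it is not MDS (MDS requires d = n − k + 1 exactly).
Description: the claimed parameters are [23, 2, 23]_8; such a code would be impossible (violates the Singleton bound).


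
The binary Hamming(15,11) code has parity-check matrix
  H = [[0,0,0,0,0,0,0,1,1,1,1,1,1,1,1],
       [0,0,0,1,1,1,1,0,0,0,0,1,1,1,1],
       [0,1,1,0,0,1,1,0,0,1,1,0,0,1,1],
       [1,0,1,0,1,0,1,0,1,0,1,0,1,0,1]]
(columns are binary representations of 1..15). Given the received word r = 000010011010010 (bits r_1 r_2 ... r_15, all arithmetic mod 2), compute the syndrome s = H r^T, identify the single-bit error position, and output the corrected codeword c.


s = (0, 0, 0, 1)^T, error position = 1, corrected codeword c = 100010011010010

Compute s = H r^T mod 2 one row at a time:
  s_1 = 1 + 1 + 0 + 1 + 0 + 0 + 1 + 0 = 4 ≡ 0 (mod 2).
  s_2 = 0 + 1 + 0 + 0 + 0 + 0 + 1 + 0 = 2 ≡ 0 (mod 2).
  s_3 = 0 + 0 + 0 + 0 + 0 + 1 + 1 + 0 = 2 ≡ 0 (mod 2).
  s_4 = 0 + 0 + 1 + 0 + 1 + 1 + 0 + 0 = 3 ≡ 1 (mod 2).
s = (0, 0, 0, 1)^T — this equals column 1 of H (binary 0001), so error is at position 1.
Correct: flip bit 1 of r = 000010011010010 to get c = 100010011010010.


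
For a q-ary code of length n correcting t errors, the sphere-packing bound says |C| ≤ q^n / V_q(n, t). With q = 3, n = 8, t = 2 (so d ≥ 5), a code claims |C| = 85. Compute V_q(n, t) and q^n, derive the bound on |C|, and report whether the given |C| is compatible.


V_q(n, t) = 129, q^n = 6561, Hamming bound = 50, |C| = 85 > bound (violated).

Step 1: Compute V_q(n, t) = Σ_{j=0}^2 C(n, j) (q−1)^j.
  j = 0: C(8,0)·(2)^0 = 1·1 = 1.
  j = 1: C(8,1)·(2)^1 = 8·2 = 16.
  j = 2: C(8,2)·(2)^2 = 28·4 = 112.
  V_q(n, t) = 1 + 16 + 112 = 129.
Step 2: q^n = 3^8 = 6561.
Step 3: Hamming bound ⌊q^n / V_q(n,t)⌋ = ⌊6561/129⌋ = 50.
Step 4: Compare |C| = 85 to 50: violated.
The claimed |C| lies above the Hamming bound, so no 3-ary code of length 8 with d ≥ 5 can have 85 codewords.


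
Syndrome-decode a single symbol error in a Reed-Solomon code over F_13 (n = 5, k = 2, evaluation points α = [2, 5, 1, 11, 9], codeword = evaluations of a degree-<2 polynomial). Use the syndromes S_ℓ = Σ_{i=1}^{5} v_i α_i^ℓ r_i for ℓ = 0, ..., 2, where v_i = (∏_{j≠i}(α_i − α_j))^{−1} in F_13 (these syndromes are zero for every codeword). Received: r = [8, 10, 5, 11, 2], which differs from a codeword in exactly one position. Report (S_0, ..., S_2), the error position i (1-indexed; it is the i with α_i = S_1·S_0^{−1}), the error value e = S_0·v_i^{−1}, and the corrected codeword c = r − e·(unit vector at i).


S = (3, 6, 12), error at position 1, error magnitude e = 5, c = [3, 10, 5, 11, 2].

Step 1: column multipliers v_i = (∏_{j≠i}(α_i − α_j))^{−1} mod 13.
  i = 1 (α = 2): (2−5)(2−1)(2−11)(2−9) = (−3)·1·(−9)·(−7) = −189 ≡ 6, so v_1 = 6^{−1} = 11 (mod 13).
  i = 2 (α = 5): (5−2)(5−1)(5−11)(5−9) = 3·4·(−6)·(−4) = 288 ≡ 2, so v_2 = 2^{−1} = 7 (mod 13).
  i = 3 (α = 1): (1−2)(1−5)(1−11)(1−9) = (−1)·(−4)·(−10)·(−8) = 320 ≡ 8, so v_3 = 8^{−1} = 5 (mod 13).
  i = 4 (α = 11): (11−2)(11−5)(11−1)(11−9) = 9·6·10·2 = 1080 ≡ 1, so v_4 = 1^{−1} = 1 (mod 13).
  i = 5 (α = 9): (9−2)(9−5)(9−1)(9−11) = 7·4·8·(−2) = −448 ≡ 7, so v_5 = 7^{−1} = 2 (mod 13).
  v = [11, 7, 5, 1, 2].
Step 2: syndromes of r = [8, 10, 5, 11, 2] (all sums mod 13).
  S_0 = Σ v_i r_i = 11·8 + 7·10 + 5·5 + 1·11 + 2·2 = 198 ≡ 3.
  S_1 = Σ v_i α_i r_i = 11·2·8 + 7·5·10 + 5·1·5 + 1·11·11 + 2·9·2 = 708 ≡ 6.
  α_i^2 mod 13 = [4, 12, 1, 4, 3].
  S_2 = Σ v_i α_i^2 r_i = 11·4·8 + 7·12·10 + 5·1·5 + 1·4·11 + 2·3·2 = 1273 ≡ 12.
  S = (3, 6, 12) ≠ 0, so r is not a codeword (an error is present).
Step 3: locate the error. For a single error e at position i, S_ℓ = v_i·e·α_i^ℓ, so α_err = S_1/S_0.
  S_0^{−1} = 3^{−1} = 9 (mod 13), so α_err = 6·9 = 54 ≡ 2 = α_1. Error position i = 1.
  Consistency check: S_2/S_1 = 12·11 = 132 ≡ 2 = α_err ✓ (single-error assumption holds).
Step 4: error magnitude e = S_0/v_1 = S_0·∏_{j≠1}(α_1 − α_j) = 3·6 = 18 ≡ 5 (mod 13).
Step 5: correct position 1: c_1 = r_1 − e = 8 − 5 ≡ 3 (mod 13). Hence c = [3, 10, 5, 11, 2].
  Check: interpolating c through the α_i gives m(x) = 7 + 11·x (degree < 2) with m(α_i) = c_i for every i, so c is indeed a codeword.


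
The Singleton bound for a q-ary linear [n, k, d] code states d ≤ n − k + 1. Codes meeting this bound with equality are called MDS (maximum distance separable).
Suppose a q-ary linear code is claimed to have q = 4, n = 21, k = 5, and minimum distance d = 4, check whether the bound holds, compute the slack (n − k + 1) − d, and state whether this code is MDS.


Singleton RHS = n − k + 1 = 17, slack = 13, bound satisfied, not MDS.

Singleton bound: d ≤ n − k + 1.
Here n = 21, k = 5, so n − k + 1 = 17.
Given d = 4, check d ≤ 17: YES.
Slack = (n − k + 1) − d = 13.
The code is NOT MDS (slack = 13 > 0).
Description: the claimed parameters are [21, 5, 4]_4; such a code would be non-MDS.


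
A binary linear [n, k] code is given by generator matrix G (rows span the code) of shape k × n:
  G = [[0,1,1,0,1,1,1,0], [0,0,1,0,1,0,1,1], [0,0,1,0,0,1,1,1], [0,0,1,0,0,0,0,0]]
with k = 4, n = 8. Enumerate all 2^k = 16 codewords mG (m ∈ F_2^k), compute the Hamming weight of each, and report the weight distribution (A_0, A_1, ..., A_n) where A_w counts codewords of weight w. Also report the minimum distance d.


Weight distribution: A_0 = 1, A_1 = 1, A_2 = 2, A_3 = 6, A_4 = 5, A_5 = 1. Minimum distance d = 1.

Enumerate all 2^4 = 16 messages m ∈ F_2^4.
For each, compute codeword c = mG in F_2^8, then tally its weight.
  m = 0000 → c = 00000000, weight = 0.
  m = 1000 → c = 01101110, weight = 5.
  m = 0100 → c = 00101011, weight = 4.
  m = 1100 → c = 01000101, weight = 3.
  m = 0010 → c = 00100111, weight = 4.
  m = 1010 → c = 01001001, weight = 3.
  m = 0110 → c = 00001100, weight = 2.
  m = 1110 → c = 01100010, weight = 3.
  m = 0001 → c = 00100000, weight = 1.
  m = 1001 → c = 01001110, weight = 4.
  m = 0101 → c = 00001011, weight = 3.
  m = 1101 → c = 01100101, weight = 4.
  m = 0011 → c = 00000111, weight = 3.
  m = 1011 → c = 01101001, weight = 4.
  m = 0111 → c = 00101100, weight = 3.
  m = 1111 → c = 01000010, weight = 2.
Tally weights:
  weight 0: 1 codewords.
  weight 1: 1 codewords.
  weight 2: 2 codewords.
  weight 3: 6 codewords.
  weight 4: 5 codewords.
  weight 5: 1 codewords.
Minimum distance d = smallest w > 0 with A_w > 0 = 1.
Sanity: Σ A_w = 16 = 2^4 = 16 ✓.


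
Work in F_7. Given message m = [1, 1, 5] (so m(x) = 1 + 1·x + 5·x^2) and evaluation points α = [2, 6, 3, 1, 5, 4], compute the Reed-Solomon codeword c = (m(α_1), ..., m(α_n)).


c = [2, 5, 0, 0, 5, 1]

Message polynomial: m(x) = 1 + 1·x + 5·x^2 (mod 7).
For each evaluation point α_i, compute m(α_i) mod 7:
  α_1 = 2: Horner steps 5 → 4 → 2, so m(2) = 2.
  α_2 = 6: Horner steps 5 → 3 → 5, so m(6) = 5.
  α_3 = 3: Horner steps 5 → 2 → 0, so m(3) = 0.
  α_4 = 1: Horner steps 5 → 6 → 0, so m(1) = 0.
  α_5 = 5: Horner steps 5 → 5 → 5, so m(5) = 5.
  α_6 = 4: Horner steps 5 → 0 → 1, so m(4) = 1.
Codeword c = [2, 5, 0, 0, 5, 1] ∈ F_7^6.


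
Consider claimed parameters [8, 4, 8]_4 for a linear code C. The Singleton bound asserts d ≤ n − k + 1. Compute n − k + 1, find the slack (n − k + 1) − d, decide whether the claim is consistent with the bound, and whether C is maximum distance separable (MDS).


Singleton RHS = n − k + 1 = 5, slack = -3, bound violated (no such code; not MDS).

Singleton bound: d ≤ n − k + 1.
Here n = 8, k = 4, so n − k + 1 = 5.
Given d = 8, check d ≤ 5: NO.
Slack = (n − k + 1) − d = -3.
The slack is negative: d = 8 exceeds n − k + 1 = 5 by 3, so the Singleton bound is violated and no linear [8, 4, 8]_4 code can exist. In particular it is not MDS (MDS requires d = n − k + 1 exactly).
Description: the claimed parameters are [8, 4, 8]_4; such a code would be impossible (violates the Singleton bound).


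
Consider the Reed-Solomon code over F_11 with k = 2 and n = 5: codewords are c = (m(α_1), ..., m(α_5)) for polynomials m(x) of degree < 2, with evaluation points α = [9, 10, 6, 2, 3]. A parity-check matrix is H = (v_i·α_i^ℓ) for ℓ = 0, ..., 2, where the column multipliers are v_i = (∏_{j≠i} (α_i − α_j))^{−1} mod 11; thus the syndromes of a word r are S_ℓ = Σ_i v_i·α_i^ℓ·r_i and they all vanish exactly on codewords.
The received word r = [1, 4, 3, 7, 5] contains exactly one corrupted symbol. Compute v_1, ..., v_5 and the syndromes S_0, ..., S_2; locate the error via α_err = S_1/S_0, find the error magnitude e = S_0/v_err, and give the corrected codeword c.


S = (4, 8, 5), error at position 4, error magnitude e = 5, c = [1, 4, 3, 2, 5].

Step 1: column multipliers v_i = (∏_{j≠i}(α_i − α_j))^{−1} mod 11.
  i = 1 (α = 9): (9−10)(9−6)(9−2)(9−3) = (−1)·3·7·6 = −126 ≡ 6, so v_1 = 6^{−1} = 2 (mod 11).
  i = 2 (α = 10): (10−9)(10−6)(10−2)(10−3) = 1·4·8·7 = 224 ≡ 4, so v_2 = 4^{−1} = 3 (mod 11).
  i = 3 (α = 6): (6−9)(6−10)(6−2)(6−3) = (−3)·(−4)·4·3 = 144 ≡ 1, so v_3 = 1^{−1} = 1 (mod 11).
  i = 4 (α = 2): (2−9)(2−10)(2−6)(2−3) = (−7)·(−8)·(−4)·(−1) = 224 ≡ 4, so v_4 = 4^{−1} = 3 (mod 11).
  i = 5 (α = 3): (3−9)(3−10)(3−6)(3−2) = (−6)·(−7)·(−3)·1 = −126 ≡ 6, so v_5 = 6^{−1} = 2 (mod 11).
  v = [2, 3, 1, 3, 2].
Step 2: syndromes of r = [1, 4, 3, 7, 5] (all sums mod 11).
  S_0 = Σ v_i r_i = 2·1 + 3·4 + 1·3 + 3·7 + 2·5 = 48 ≡ 4.
  S_1 = Σ v_i α_i r_i = 2·9·1 + 3·10·4 + 1·6·3 + 3·2·7 + 2·3·5 = 228 ≡ 8.
  α_i^2 mod 11 = [4, 1, 3, 4, 9].
  S_2 = Σ v_i α_i^2 r_i = 2·4·1 + 3·1·4 + 1·3·3 + 3·4·7 + 2·9·5 = 203 ≡ 5.
  S = (4, 8, 5) ≠ 0, so r is not a codeword (an error is present).
Step 3: locate the error. For a single error e at position i, S_ℓ = v_i·e·α_i^ℓ, so α_err = S_1/S_0.
  S_0^{−1} = 4^{−1} = 3 (mod 11), so α_err = 8·3 = 24 ≡ 2 = α_4. Error position i = 4.
  Consistency check: S_2/S_1 = 5·7 = 35 ≡ 2 = α_err ✓ (single-error assumption holds).
Step 4: error magnitude e = S_0/v_4 = S_0·∏_{j≠4}(α_4 − α_j) = 4·4 = 16 ≡ 5 (mod 11).
Step 5: correct position 4: c_4 = r_4 − e = 7 − 5 ≡ 2 (mod 11). Hence c = [1, 4, 3, 2, 5].
  Check: interpolating c through the α_i gives m(x) = 7 + 3·x (degree < 2) with m(α_i) = c_i for every i, so c is indeed a codeword.


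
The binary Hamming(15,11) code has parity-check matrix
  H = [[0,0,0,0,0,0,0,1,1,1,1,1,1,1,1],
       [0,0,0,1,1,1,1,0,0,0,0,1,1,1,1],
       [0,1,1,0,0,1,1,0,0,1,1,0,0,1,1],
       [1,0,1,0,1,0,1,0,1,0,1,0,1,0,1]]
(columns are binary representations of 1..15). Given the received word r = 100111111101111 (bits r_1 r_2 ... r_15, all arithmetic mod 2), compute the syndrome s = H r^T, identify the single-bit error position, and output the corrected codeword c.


s = (1, 0, 1, 0)^T, error position = 10, corrected codeword c = 100111111001111

Compute s = H r^T mod 2 one row at a time:
  s_1 = 1 + 1 + 1 + 0 + 1 + 1 + 1 + 1 = 7 ≡ 1 (mod 2).
  s_2 = 1 + 1 + 1 + 1 + 1 + 1 + 1 + 1 = 8 ≡ 0 (mod 2).
  s_3 = 0 + 0 + 1 + 1 + 1 + 0 + 1 + 1 = 5 ≡ 1 (mod 2).
  s_4 = 1 + 0 + 1 + 1 + 1 + 0 + 1 + 1 = 6 ≡ 0 (mod 2).
s = (1, 0, 1, 0)^T — this equals column 10 of H (binary 1010), so error is at position 10.
Correct: flip bit 10 of r = 100111111101111 to get c = 100111111001111.


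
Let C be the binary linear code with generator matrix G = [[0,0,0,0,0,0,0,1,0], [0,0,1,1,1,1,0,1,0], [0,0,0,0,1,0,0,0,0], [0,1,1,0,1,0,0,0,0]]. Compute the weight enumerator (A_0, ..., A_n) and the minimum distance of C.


Weight distribution: A_0 = 1, A_1 = 2, A_2 = 2, A_3 = 4, A_4 = 5, A_5 = 2. Minimum distance d = 1.

Enumerate all 2^4 = 16 messages m ∈ F_2^4.
For each, compute codeword c = mG in F_2^9, then tally its weight.
  m = 0000 → c = 000000000, weight = 0.
  m = 1000 → c = 000000010, weight = 1.
  m = 0100 → c = 001111010, weight = 5.
  m = 1100 → c = 001111000, weight = 4.
  m = 0010 → c = 000010000, weight = 1.
  m = 1010 → c = 000010010, weight = 2.
  m = 0110 → c = 001101010, weight = 4.
  m = 1110 → c = 001101000, weight = 3.
  m = 0001 → c = 011010000, weight = 3.
  m = 1001 → c = 011010010, weight = 4.
  m = 0101 → c = 010101010, weight = 4.
  m = 1101 → c = 010101000, weight = 3.
  m = 0011 → c = 011000000, weight = 2.
  m = 1011 → c = 011000010, weight = 3.
  m = 0111 → c = 010111010, weight = 5.
  m = 1111 → c = 010111000, weight = 4.
Tally weights:
  weight 0: 1 codewords.
  weight 1: 2 codewords.
  weight 2: 2 codewords.
  weight 3: 4 codewords.
  weight 4: 5 codewords.
  weight 5: 2 codewords.
Minimum distance d = smallest w > 0 with A_w > 0 = 1.
Sanity: Σ A_w = 16 = 2^4 = 16 ✓.


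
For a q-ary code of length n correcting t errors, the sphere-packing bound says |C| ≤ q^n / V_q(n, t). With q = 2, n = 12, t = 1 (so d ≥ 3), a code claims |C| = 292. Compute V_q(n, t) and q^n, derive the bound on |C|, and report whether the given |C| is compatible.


V_q(n, t) = 13, q^n = 4096, Hamming bound = 315, |C| = 292 ≤ bound (satisfied).

Step 1: Compute V_q(n, t) = Σ_{j=0}^1 C(n, j) (q−1)^j.
  j = 0: C(12,0)·(1)^0 = 1·1 = 1.
  j = 1: C(12,1)·(1)^1 = 12·1 = 12.
  V_q(n, t) = 1 + 12 = 13.
Step 2: q^n = 2^12 = 4096.
Step 3: Hamming bound ⌊q^n / V_q(n,t)⌋ = ⌊4096/13⌋ = 315.
Step 4: Compare |C| = 292 to 315: satisfied.
The claimed |C| lies below the Hamming bound.
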